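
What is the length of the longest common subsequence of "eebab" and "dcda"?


LCS of "eebab" and "dcda"
DP table:
           d    c    d    a
      0    0    0    0    0
  e   0    0    0    0    0
  e   0    0    0    0    0
  b   0    0    0    0    0
  a   0    0    0    0    1
  b   0    0    0    0    1
LCS length = dp[5][4] = 1

1


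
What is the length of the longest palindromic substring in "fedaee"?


Input: "fedaee"
Checking substrings for palindromes:
  [4:6] "ee" (len 2) => palindrome
Longest palindromic substring: "ee" with length 2

2


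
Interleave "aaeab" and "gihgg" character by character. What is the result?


Interleaving "aaeab" and "gihgg":
  Position 0: 'a' from first, 'g' from second => "ag"
  Position 1: 'a' from first, 'i' from second => "ai"
  Position 2: 'e' from first, 'h' from second => "eh"
  Position 3: 'a' from first, 'g' from second => "ag"
  Position 4: 'b' from first, 'g' from second => "bg"
Result: agaiehagbg

agaiehagbg


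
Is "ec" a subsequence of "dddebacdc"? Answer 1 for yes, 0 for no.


Check if "ec" is a subsequence of "dddebacdc"
Greedy scan:
  Position 0 ('d'): no match needed
  Position 1 ('d'): no match needed
  Position 2 ('d'): no match needed
  Position 3 ('e'): matches sub[0] = 'e'
  Position 4 ('b'): no match needed
  Position 5 ('a'): no match needed
  Position 6 ('c'): matches sub[1] = 'c'
  Position 7 ('d'): no match needed
  Position 8 ('c'): no match needed
All 2 characters matched => is a subsequence

1


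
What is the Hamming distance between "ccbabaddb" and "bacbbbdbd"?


Comparing "ccbabaddb" and "bacbbbdbd" position by position:
  Position 0: 'c' vs 'b' => differ
  Position 1: 'c' vs 'a' => differ
  Position 2: 'b' vs 'c' => differ
  Position 3: 'a' vs 'b' => differ
  Position 4: 'b' vs 'b' => same
  Position 5: 'a' vs 'b' => differ
  Position 6: 'd' vs 'd' => same
  Position 7: 'd' vs 'b' => differ
  Position 8: 'b' vs 'd' => differ
Total differences (Hamming distance): 7

7


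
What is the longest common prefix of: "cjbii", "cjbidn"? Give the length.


Words: cjbii, cjbidn
  Position 0: all 'c' => match
  Position 1: all 'j' => match
  Position 2: all 'b' => match
  Position 3: all 'i' => match
  Position 4: ('i', 'd') => mismatch, stop
LCP = "cjbi" (length 4)

4


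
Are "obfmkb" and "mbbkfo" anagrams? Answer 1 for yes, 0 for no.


Strings: "obfmkb", "mbbkfo"
Sorted first:  bbfkmo
Sorted second: bbfkmo
Sorted forms match => anagrams

1


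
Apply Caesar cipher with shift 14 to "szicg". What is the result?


Caesar cipher: shift "szicg" by 14
  's' (pos 18) + 14 = pos 6 = 'g'
  'z' (pos 25) + 14 = pos 13 = 'n'
  'i' (pos 8) + 14 = pos 22 = 'w'
  'c' (pos 2) + 14 = pos 16 = 'q'
  'g' (pos 6) + 14 = pos 20 = 'u'
Result: gnwqu

gnwqu


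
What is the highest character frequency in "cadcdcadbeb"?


Input: cadcdcadbeb
Character counts:
  'a': 2
  'b': 2
  'c': 3
  'd': 3
  'e': 1
Maximum frequency: 3

3


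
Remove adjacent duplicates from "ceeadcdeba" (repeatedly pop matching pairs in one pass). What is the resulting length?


Input: ceeadcdeba
Stack-based adjacent duplicate removal:
  Read 'c': push. Stack: c
  Read 'e': push. Stack: ce
  Read 'e': matches stack top 'e' => pop. Stack: c
  Read 'a': push. Stack: ca
  Read 'd': push. Stack: cad
  Read 'c': push. Stack: cadc
  Read 'd': push. Stack: cadcd
  Read 'e': push. Stack: cadcde
  Read 'b': push. Stack: cadcdeb
  Read 'a': push. Stack: cadcdeba
Final stack: "cadcdeba" (length 8)

8


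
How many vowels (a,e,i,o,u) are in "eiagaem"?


Input: eiagaem
Checking each character:
  'e' at position 0: vowel (running total: 1)
  'i' at position 1: vowel (running total: 2)
  'a' at position 2: vowel (running total: 3)
  'g' at position 3: consonant
  'a' at position 4: vowel (running total: 4)
  'e' at position 5: vowel (running total: 5)
  'm' at position 6: consonant
Total vowels: 5

5


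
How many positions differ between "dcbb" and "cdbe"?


Comparing "dcbb" and "cdbe" position by position:
  Position 0: 'd' vs 'c' => DIFFER
  Position 1: 'c' vs 'd' => DIFFER
  Position 2: 'b' vs 'b' => same
  Position 3: 'b' vs 'e' => DIFFER
Positions that differ: 3

3


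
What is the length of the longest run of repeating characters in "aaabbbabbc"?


Input: "aaabbbabbc"
Scanning for longest run:
  Position 1 ('a'): continues run of 'a', length=2
  Position 2 ('a'): continues run of 'a', length=3
  Position 3 ('b'): new char, reset run to 1
  Position 4 ('b'): continues run of 'b', length=2
  Position 5 ('b'): continues run of 'b', length=3
  Position 6 ('a'): new char, reset run to 1
  Position 7 ('b'): new char, reset run to 1
  Position 8 ('b'): continues run of 'b', length=2
  Position 9 ('c'): new char, reset run to 1
Longest run: 'a' with length 3

3


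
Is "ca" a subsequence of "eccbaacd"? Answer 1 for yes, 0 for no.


Check if "ca" is a subsequence of "eccbaacd"
Greedy scan:
  Position 0 ('e'): no match needed
  Position 1 ('c'): matches sub[0] = 'c'
  Position 2 ('c'): no match needed
  Position 3 ('b'): no match needed
  Position 4 ('a'): matches sub[1] = 'a'
  Position 5 ('a'): no match needed
  Position 6 ('c'): no match needed
  Position 7 ('d'): no match needed
All 2 characters matched => is a subsequence

1


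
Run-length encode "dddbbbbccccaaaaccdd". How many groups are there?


Input: dddbbbbccccaaaaccdd
Scanning for consecutive runs:
  Group 1: 'd' x 3 (positions 0-2)
  Group 2: 'b' x 4 (positions 3-6)
  Group 3: 'c' x 4 (positions 7-10)
  Group 4: 'a' x 4 (positions 11-14)
  Group 5: 'c' x 2 (positions 15-16)
  Group 6: 'd' x 2 (positions 17-18)
Total groups: 6

6


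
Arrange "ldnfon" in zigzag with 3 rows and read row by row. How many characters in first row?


Zigzag "ldnfon" into 3 rows:
Placing characters:
  'l' => row 0
  'd' => row 1
  'n' => row 2
  'f' => row 1
  'o' => row 0
  'n' => row 1
Rows:
  Row 0: "lo"
  Row 1: "dfn"
  Row 2: "n"
First row length: 2

2


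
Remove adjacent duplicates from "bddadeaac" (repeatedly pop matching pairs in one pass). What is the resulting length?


Input: bddadeaac
Stack-based adjacent duplicate removal:
  Read 'b': push. Stack: b
  Read 'd': push. Stack: bd
  Read 'd': matches stack top 'd' => pop. Stack: b
  Read 'a': push. Stack: ba
  Read 'd': push. Stack: bad
  Read 'e': push. Stack: bade
  Read 'a': push. Stack: badea
  Read 'a': matches stack top 'a' => pop. Stack: bade
  Read 'c': push. Stack: badec
Final stack: "badec" (length 5)

5


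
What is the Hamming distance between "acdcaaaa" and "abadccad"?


Comparing "acdcaaaa" and "abadccad" position by position:
  Position 0: 'a' vs 'a' => same
  Position 1: 'c' vs 'b' => differ
  Position 2: 'd' vs 'a' => differ
  Position 3: 'c' vs 'd' => differ
  Position 4: 'a' vs 'c' => differ
  Position 5: 'a' vs 'c' => differ
  Position 6: 'a' vs 'a' => same
  Position 7: 'a' vs 'd' => differ
Total differences (Hamming distance): 6

6


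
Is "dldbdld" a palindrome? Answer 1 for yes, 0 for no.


Input: dldbdld
Reversed: dldbdld
  Compare pos 0 ('d') with pos 6 ('d'): match
  Compare pos 1 ('l') with pos 5 ('l'): match
  Compare pos 2 ('d') with pos 4 ('d'): match
Result: palindrome

1


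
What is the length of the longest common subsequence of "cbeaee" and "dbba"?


LCS of "cbeaee" and "dbba"
DP table:
           d    b    b    a
      0    0    0    0    0
  c   0    0    0    0    0
  b   0    0    1    1    1
  e   0    0    1    1    1
  a   0    0    1    1    2
  e   0    0    1    1    2
  e   0    0    1    1    2
LCS length = dp[6][4] = 2

2


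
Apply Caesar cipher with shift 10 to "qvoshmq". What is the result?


Caesar cipher: shift "qvoshmq" by 10
  'q' (pos 16) + 10 = pos 0 = 'a'
  'v' (pos 21) + 10 = pos 5 = 'f'
  'o' (pos 14) + 10 = pos 24 = 'y'
  's' (pos 18) + 10 = pos 2 = 'c'
  'h' (pos 7) + 10 = pos 17 = 'r'
  'm' (pos 12) + 10 = pos 22 = 'w'
  'q' (pos 16) + 10 = pos 0 = 'a'
Result: afycrwa

afycrwa


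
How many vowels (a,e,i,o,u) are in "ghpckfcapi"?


Input: ghpckfcapi
Checking each character:
  'g' at position 0: consonant
  'h' at position 1: consonant
  'p' at position 2: consonant
  'c' at position 3: consonant
  'k' at position 4: consonant
  'f' at position 5: consonant
  'c' at position 6: consonant
  'a' at position 7: vowel (running total: 1)
  'p' at position 8: consonant
  'i' at position 9: vowel (running total: 2)
Total vowels: 2

2


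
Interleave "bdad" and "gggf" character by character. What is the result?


Interleaving "bdad" and "gggf":
  Position 0: 'b' from first, 'g' from second => "bg"
  Position 1: 'd' from first, 'g' from second => "dg"
  Position 2: 'a' from first, 'g' from second => "ag"
  Position 3: 'd' from first, 'f' from second => "df"
Result: bgdgagdf

bgdgagdf


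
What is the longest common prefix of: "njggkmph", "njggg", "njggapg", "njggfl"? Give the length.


Words: njggkmph, njggg, njggapg, njggfl
  Position 0: all 'n' => match
  Position 1: all 'j' => match
  Position 2: all 'g' => match
  Position 3: all 'g' => match
  Position 4: ('k', 'g', 'a', 'f') => mismatch, stop
LCP = "njgg" (length 4)

4


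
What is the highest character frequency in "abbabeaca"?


Input: abbabeaca
Character counts:
  'a': 4
  'b': 3
  'c': 1
  'e': 1
Maximum frequency: 4

4


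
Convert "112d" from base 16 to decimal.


Input: "112d" in base 16
Positional expansion:
  Digit '1' (value 1) x 16^3 = 4096
  Digit '1' (value 1) x 16^2 = 256
  Digit '2' (value 2) x 16^1 = 32
  Digit 'd' (value 13) x 16^0 = 13
Sum = 4397

4397


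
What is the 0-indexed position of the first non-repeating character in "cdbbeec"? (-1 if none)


Input: cdbbeec
Character frequencies:
  'b': 2
  'c': 2
  'd': 1
  'e': 2
Scanning left to right for freq == 1:
  Position 0 ('c'): freq=2, skip
  Position 1 ('d'): unique! => answer = 1

1


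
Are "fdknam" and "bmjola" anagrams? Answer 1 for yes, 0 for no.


Strings: "fdknam", "bmjola"
Sorted first:  adfkmn
Sorted second: abjlmo
Differ at position 1: 'd' vs 'b' => not anagrams

0


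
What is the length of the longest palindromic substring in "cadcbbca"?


Input: "cadcbbca"
Checking substrings for palindromes:
  [3:7] "cbbc" (len 4) => palindrome
  [4:6] "bb" (len 2) => palindrome
Longest palindromic substring: "cbbc" with length 4

4


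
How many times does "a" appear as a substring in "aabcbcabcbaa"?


Searching for "a" in "aabcbcabcbaa"
Scanning each position:
  Position 0: "a" => MATCH
  Position 1: "a" => MATCH
  Position 2: "b" => no
  Position 3: "c" => no
  Position 4: "b" => no
  Position 5: "c" => no
  Position 6: "a" => MATCH
  Position 7: "b" => no
  Position 8: "c" => no
  Position 9: "b" => no
  Position 10: "a" => MATCH
  Position 11: "a" => MATCH
Total occurrences: 5

5


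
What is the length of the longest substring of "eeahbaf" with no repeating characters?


Input: "eeahbaf"
Sliding window (track last position of each char):
  Position 0 ('e'): window [0,0] length 1 -- new best
  Position 1 ('e'): repeat (last at 0), move window start to 1
  Position 1 ('e'): window [1,1] length 1
  Position 2 ('a'): window [1,2] length 2 -- new best
  Position 3 ('h'): window [1,3] length 3 -- new best
  Position 4 ('b'): window [1,4] length 4 -- new best
  Position 5 ('a'): repeat (last at 2), move window start to 3
  Position 5 ('a'): window [3,5] length 3
  Position 6 ('f'): window [3,6] length 4
Longest substring with no repeats: "eahb" with length 4

4


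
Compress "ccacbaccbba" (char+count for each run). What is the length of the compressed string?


Input: ccacbaccbba
Runs:
  'c' x 2 => "c2"
  'a' x 1 => "a1"
  'c' x 1 => "c1"
  'b' x 1 => "b1"
  'a' x 1 => "a1"
  'c' x 2 => "c2"
  'b' x 2 => "b2"
  'a' x 1 => "a1"
Compressed: "c2a1c1b1a1c2b2a1"
Compressed length: 16

16


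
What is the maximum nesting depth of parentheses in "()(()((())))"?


Input: "()(()((())))"
Tracking depth:
  Position 0 '(': depth becomes 1
  Position 1 ')': depth becomes 0
  Position 2 '(': depth becomes 1
  Position 3 '(': depth becomes 2
  Position 4 ')': depth becomes 1
  Position 5 '(': depth becomes 2
  Position 6 '(': depth becomes 3
  Position 7 '(': depth becomes 4
  Position 8 ')': depth becomes 3
  Position 9 ')': depth becomes 2
  Position 10 ')': depth becomes 1
  Position 11 ')': depth becomes 0
Maximum depth reached: 4

4


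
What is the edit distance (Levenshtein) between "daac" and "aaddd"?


Computing edit distance: "daac" -> "aaddd"
DP table:
           a    a    d    d    d
      0    1    2    3    4    5
  d   1    1    2    2    3    4
  a   2    1    1    2    3    4
  a   3    2    1    2    3    4
  c   4    3    2    2    3    4
Edit distance = dp[4][5] = 4

4


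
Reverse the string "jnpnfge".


Input: jnpnfge
Reading characters right to left:
  Position 6: 'e'
  Position 5: 'g'
  Position 4: 'f'
  Position 3: 'n'
  Position 2: 'p'
  Position 1: 'n'
  Position 0: 'j'
Reversed: egfnpnj

egfnpnj


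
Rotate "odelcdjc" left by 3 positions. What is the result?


Input: "odelcdjc", rotate left by 3
First 3 characters: "ode"
Remaining characters: "lcdjc"
Concatenate remaining + first: "lcdjc" + "ode" = "lcdjcode"

lcdjcode


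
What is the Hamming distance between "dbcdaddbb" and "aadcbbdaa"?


Comparing "dbcdaddbb" and "aadcbbdaa" position by position:
  Position 0: 'd' vs 'a' => differ
  Position 1: 'b' vs 'a' => differ
  Position 2: 'c' vs 'd' => differ
  Position 3: 'd' vs 'c' => differ
  Position 4: 'a' vs 'b' => differ
  Position 5: 'd' vs 'b' => differ
  Position 6: 'd' vs 'd' => same
  Position 7: 'b' vs 'a' => differ
  Position 8: 'b' vs 'a' => differ
Total differences (Hamming distance): 8

8


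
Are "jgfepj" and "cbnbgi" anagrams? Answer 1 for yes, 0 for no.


Strings: "jgfepj", "cbnbgi"
Sorted first:  efgjjp
Sorted second: bbcgin
Differ at position 0: 'e' vs 'b' => not anagrams

0


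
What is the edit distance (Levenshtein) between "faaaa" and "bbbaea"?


Computing edit distance: "faaaa" -> "bbbaea"
DP table:
           b    b    b    a    e    a
      0    1    2    3    4    5    6
  f   1    1    2    3    4    5    6
  a   2    2    2    3    3    4    5
  a   3    3    3    3    3    4    4
  a   4    4    4    4    3    4    4
  a   5    5    5    5    4    4    4
Edit distance = dp[5][6] = 4

4


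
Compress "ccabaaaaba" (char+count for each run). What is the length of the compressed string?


Input: ccabaaaaba
Runs:
  'c' x 2 => "c2"
  'a' x 1 => "a1"
  'b' x 1 => "b1"
  'a' x 4 => "a4"
  'b' x 1 => "b1"
  'a' x 1 => "a1"
Compressed: "c2a1b1a4b1a1"
Compressed length: 12

12


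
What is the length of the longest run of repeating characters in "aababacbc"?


Input: "aababacbc"
Scanning for longest run:
  Position 1 ('a'): continues run of 'a', length=2
  Position 2 ('b'): new char, reset run to 1
  Position 3 ('a'): new char, reset run to 1
  Position 4 ('b'): new char, reset run to 1
  Position 5 ('a'): new char, reset run to 1
  Position 6 ('c'): new char, reset run to 1
  Position 7 ('b'): new char, reset run to 1
  Position 8 ('c'): new char, reset run to 1
Longest run: 'a' with length 2

2


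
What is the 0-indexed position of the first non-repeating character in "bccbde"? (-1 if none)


Input: bccbde
Character frequencies:
  'b': 2
  'c': 2
  'd': 1
  'e': 1
Scanning left to right for freq == 1:
  Position 0 ('b'): freq=2, skip
  Position 1 ('c'): freq=2, skip
  Position 2 ('c'): freq=2, skip
  Position 3 ('b'): freq=2, skip
  Position 4 ('d'): unique! => answer = 4

4


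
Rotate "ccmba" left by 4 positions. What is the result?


Input: "ccmba", rotate left by 4
First 4 characters: "ccmb"
Remaining characters: "a"
Concatenate remaining + first: "a" + "ccmb" = "accmb"

accmb


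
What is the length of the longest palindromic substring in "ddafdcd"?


Input: "ddafdcd"
Checking substrings for palindromes:
  [4:7] "dcd" (len 3) => palindrome
  [0:2] "dd" (len 2) => palindrome
Longest palindromic substring: "dcd" with length 3

3


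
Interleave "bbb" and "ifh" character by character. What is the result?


Interleaving "bbb" and "ifh":
  Position 0: 'b' from first, 'i' from second => "bi"
  Position 1: 'b' from first, 'f' from second => "bf"
  Position 2: 'b' from first, 'h' from second => "bh"
Result: bibfbh

bibfbh


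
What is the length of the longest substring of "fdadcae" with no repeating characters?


Input: "fdadcae"
Sliding window (track last position of each char):
  Position 0 ('f'): window [0,0] length 1 -- new best
  Position 1 ('d'): window [0,1] length 2 -- new best
  Position 2 ('a'): window [0,2] length 3 -- new best
  Position 3 ('d'): repeat (last at 1), move window start to 2
  Position 3 ('d'): window [2,3] length 2
  Position 4 ('c'): window [2,4] length 3
  Position 5 ('a'): repeat (last at 2), move window start to 3
  Position 5 ('a'): window [3,5] length 3
  Position 6 ('e'): window [3,6] length 4 -- new best
Longest substring with no repeats: "dcae" with length 4

4


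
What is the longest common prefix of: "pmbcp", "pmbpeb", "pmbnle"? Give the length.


Words: pmbcp, pmbpeb, pmbnle
  Position 0: all 'p' => match
  Position 1: all 'm' => match
  Position 2: all 'b' => match
  Position 3: ('c', 'p', 'n') => mismatch, stop
LCP = "pmb" (length 3)

3


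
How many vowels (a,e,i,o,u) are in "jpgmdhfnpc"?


Input: jpgmdhfnpc
Checking each character:
  'j' at position 0: consonant
  'p' at position 1: consonant
  'g' at position 2: consonant
  'm' at position 3: consonant
  'd' at position 4: consonant
  'h' at position 5: consonant
  'f' at position 6: consonant
  'n' at position 7: consonant
  'p' at position 8: consonant
  'c' at position 9: consonant
Total vowels: 0

0


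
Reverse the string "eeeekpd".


Input: eeeekpd
Reading characters right to left:
  Position 6: 'd'
  Position 5: 'p'
  Position 4: 'k'
  Position 3: 'e'
  Position 2: 'e'
  Position 1: 'e'
  Position 0: 'e'
Reversed: dpkeeee

dpkeeee


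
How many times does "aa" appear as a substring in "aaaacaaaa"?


Searching for "aa" in "aaaacaaaa"
Scanning each position:
  Position 0: "aa" => MATCH
  Position 1: "aa" => MATCH
  Position 2: "aa" => MATCH
  Position 3: "ac" => no
  Position 4: "ca" => no
  Position 5: "aa" => MATCH
  Position 6: "aa" => MATCH
  Position 7: "aa" => MATCH
Total occurrences: 6

6


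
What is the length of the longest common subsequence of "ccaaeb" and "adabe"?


LCS of "ccaaeb" and "adabe"
DP table:
           a    d    a    b    e
      0    0    0    0    0    0
  c   0    0    0    0    0    0
  c   0    0    0    0    0    0
  a   0    1    1    1    1    1
  a   0    1    1    2    2    2
  e   0    1    1    2    2    3
  b   0    1    1    2    3    3
LCS length = dp[6][5] = 3

3


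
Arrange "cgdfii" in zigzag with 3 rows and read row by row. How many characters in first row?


Zigzag "cgdfii" into 3 rows:
Placing characters:
  'c' => row 0
  'g' => row 1
  'd' => row 2
  'f' => row 1
  'i' => row 0
  'i' => row 1
Rows:
  Row 0: "ci"
  Row 1: "gfi"
  Row 2: "d"
First row length: 2

2


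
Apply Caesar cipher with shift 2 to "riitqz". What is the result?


Caesar cipher: shift "riitqz" by 2
  'r' (pos 17) + 2 = pos 19 = 't'
  'i' (pos 8) + 2 = pos 10 = 'k'
  'i' (pos 8) + 2 = pos 10 = 'k'
  't' (pos 19) + 2 = pos 21 = 'v'
  'q' (pos 16) + 2 = pos 18 = 's'
  'z' (pos 25) + 2 = pos 1 = 'b'
Result: tkkvsb

tkkvsb


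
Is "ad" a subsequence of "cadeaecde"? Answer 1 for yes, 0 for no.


Check if "ad" is a subsequence of "cadeaecde"
Greedy scan:
  Position 0 ('c'): no match needed
  Position 1 ('a'): matches sub[0] = 'a'
  Position 2 ('d'): matches sub[1] = 'd'
  Position 3 ('e'): no match needed
  Position 4 ('a'): no match needed
  Position 5 ('e'): no match needed
  Position 6 ('c'): no match needed
  Position 7 ('d'): no match needed
  Position 8 ('e'): no match needed
All 2 characters matched => is a subsequence

1


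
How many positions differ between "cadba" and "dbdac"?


Comparing "cadba" and "dbdac" position by position:
  Position 0: 'c' vs 'd' => DIFFER
  Position 1: 'a' vs 'b' => DIFFER
  Position 2: 'd' vs 'd' => same
  Position 3: 'b' vs 'a' => DIFFER
  Position 4: 'a' vs 'c' => DIFFER
Positions that differ: 4

4


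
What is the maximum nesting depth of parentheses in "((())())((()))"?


Input: "((())())((()))"
Tracking depth:
  Position 0 '(': depth becomes 1
  Position 1 '(': depth becomes 2
  Position 2 '(': depth becomes 3
  Position 3 ')': depth becomes 2
  Position 4 ')': depth becomes 1
  Position 5 '(': depth becomes 2
  Position 6 ')': depth becomes 1
  Position 7 ')': depth becomes 0
  Position 8 '(': depth becomes 1
  Position 9 '(': depth becomes 2
  Position 10 '(': depth becomes 3
  Position 11 ')': depth becomes 2
  Position 12 ')': depth becomes 1
  Position 13 ')': depth becomes 0
Maximum depth reached: 3

3


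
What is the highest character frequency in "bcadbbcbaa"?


Input: bcadbbcbaa
Character counts:
  'a': 3
  'b': 4
  'c': 2
  'd': 1
Maximum frequency: 4

4


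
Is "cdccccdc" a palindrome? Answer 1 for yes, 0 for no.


Input: cdccccdc
Reversed: cdccccdc
  Compare pos 0 ('c') with pos 7 ('c'): match
  Compare pos 1 ('d') with pos 6 ('d'): match
  Compare pos 2 ('c') with pos 5 ('c'): match
  Compare pos 3 ('c') with pos 4 ('c'): match
Result: palindrome

1


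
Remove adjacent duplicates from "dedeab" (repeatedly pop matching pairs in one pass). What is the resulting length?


Input: dedeab
Stack-based adjacent duplicate removal:
  Read 'd': push. Stack: d
  Read 'e': push. Stack: de
  Read 'd': push. Stack: ded
  Read 'e': push. Stack: dede
  Read 'a': push. Stack: dedea
  Read 'b': push. Stack: dedeab
Final stack: "dedeab" (length 6)

6


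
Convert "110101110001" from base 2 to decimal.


Input: "110101110001" in base 2
Positional expansion:
  Digit '1' (value 1) x 2^11 = 2048
  Digit '1' (value 1) x 2^10 = 1024
  Digit '0' (value 0) x 2^9 = 0
  Digit '1' (value 1) x 2^8 = 256
  Digit '0' (value 0) x 2^7 = 0
  Digit '1' (value 1) x 2^6 = 64
  Digit '1' (value 1) x 2^5 = 32
  Digit '1' (value 1) x 2^4 = 16
  Digit '0' (value 0) x 2^3 = 0
  Digit '0' (value 0) x 2^2 = 0
  Digit '0' (value 0) x 2^1 = 0
  Digit '1' (value 1) x 2^0 = 1
Sum = 3441

3441


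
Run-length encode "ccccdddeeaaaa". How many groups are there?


Input: ccccdddeeaaaa
Scanning for consecutive runs:
  Group 1: 'c' x 4 (positions 0-3)
  Group 2: 'd' x 3 (positions 4-6)
  Group 3: 'e' x 2 (positions 7-8)
  Group 4: 'a' x 4 (positions 9-12)
Total groups: 4

4


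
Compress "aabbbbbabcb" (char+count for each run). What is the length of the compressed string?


Input: aabbbbbabcb
Runs:
  'a' x 2 => "a2"
  'b' x 5 => "b5"
  'a' x 1 => "a1"
  'b' x 1 => "b1"
  'c' x 1 => "c1"
  'b' x 1 => "b1"
Compressed: "a2b5a1b1c1b1"
Compressed length: 12

12


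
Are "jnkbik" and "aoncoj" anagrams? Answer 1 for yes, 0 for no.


Strings: "jnkbik", "aoncoj"
Sorted first:  bijkkn
Sorted second: acjnoo
Differ at position 0: 'b' vs 'a' => not anagrams

0


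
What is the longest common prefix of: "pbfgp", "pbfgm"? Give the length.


Words: pbfgp, pbfgm
  Position 0: all 'p' => match
  Position 1: all 'b' => match
  Position 2: all 'f' => match
  Position 3: all 'g' => match
  Position 4: ('p', 'm') => mismatch, stop
LCP = "pbfg" (length 4)

4


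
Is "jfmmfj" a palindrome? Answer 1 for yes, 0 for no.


Input: jfmmfj
Reversed: jfmmfj
  Compare pos 0 ('j') with pos 5 ('j'): match
  Compare pos 1 ('f') with pos 4 ('f'): match
  Compare pos 2 ('m') with pos 3 ('m'): match
Result: palindrome

1


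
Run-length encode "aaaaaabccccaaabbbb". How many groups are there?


Input: aaaaaabccccaaabbbb
Scanning for consecutive runs:
  Group 1: 'a' x 6 (positions 0-5)
  Group 2: 'b' x 1 (positions 6-6)
  Group 3: 'c' x 4 (positions 7-10)
  Group 4: 'a' x 3 (positions 11-13)
  Group 5: 'b' x 4 (positions 14-17)
Total groups: 5

5


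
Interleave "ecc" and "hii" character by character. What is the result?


Interleaving "ecc" and "hii":
  Position 0: 'e' from first, 'h' from second => "eh"
  Position 1: 'c' from first, 'i' from second => "ci"
  Position 2: 'c' from first, 'i' from second => "ci"
Result: ehcici

ehcici


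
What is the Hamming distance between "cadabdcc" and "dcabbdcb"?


Comparing "cadabdcc" and "dcabbdcb" position by position:
  Position 0: 'c' vs 'd' => differ
  Position 1: 'a' vs 'c' => differ
  Position 2: 'd' vs 'a' => differ
  Position 3: 'a' vs 'b' => differ
  Position 4: 'b' vs 'b' => same
  Position 5: 'd' vs 'd' => same
  Position 6: 'c' vs 'c' => same
  Position 7: 'c' vs 'b' => differ
Total differences (Hamming distance): 5

5


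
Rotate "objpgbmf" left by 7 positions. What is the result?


Input: "objpgbmf", rotate left by 7
First 7 characters: "objpgbm"
Remaining characters: "f"
Concatenate remaining + first: "f" + "objpgbm" = "fobjpgbm"

fobjpgbm


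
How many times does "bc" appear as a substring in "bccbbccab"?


Searching for "bc" in "bccbbccab"
Scanning each position:
  Position 0: "bc" => MATCH
  Position 1: "cc" => no
  Position 2: "cb" => no
  Position 3: "bb" => no
  Position 4: "bc" => MATCH
  Position 5: "cc" => no
  Position 6: "ca" => no
  Position 7: "ab" => no
Total occurrences: 2

2


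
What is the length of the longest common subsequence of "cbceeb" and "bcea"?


LCS of "cbceeb" and "bcea"
DP table:
           b    c    e    a
      0    0    0    0    0
  c   0    0    1    1    1
  b   0    1    1    1    1
  c   0    1    2    2    2
  e   0    1    2    3    3
  e   0    1    2    3    3
  b   0    1    2    3    3
LCS length = dp[6][4] = 3

3


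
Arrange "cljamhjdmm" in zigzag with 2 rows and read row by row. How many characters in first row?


Zigzag "cljamhjdmm" into 2 rows:
Placing characters:
  'c' => row 0
  'l' => row 1
  'j' => row 0
  'a' => row 1
  'm' => row 0
  'h' => row 1
  'j' => row 0
  'd' => row 1
  'm' => row 0
  'm' => row 1
Rows:
  Row 0: "cjmjm"
  Row 1: "lahdm"
First row length: 5

5


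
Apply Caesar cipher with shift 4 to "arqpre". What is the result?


Caesar cipher: shift "arqpre" by 4
  'a' (pos 0) + 4 = pos 4 = 'e'
  'r' (pos 17) + 4 = pos 21 = 'v'
  'q' (pos 16) + 4 = pos 20 = 'u'
  'p' (pos 15) + 4 = pos 19 = 't'
  'r' (pos 17) + 4 = pos 21 = 'v'
  'e' (pos 4) + 4 = pos 8 = 'i'
Result: evutvi

evutvi


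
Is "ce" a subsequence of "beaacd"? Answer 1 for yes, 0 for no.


Check if "ce" is a subsequence of "beaacd"
Greedy scan:
  Position 0 ('b'): no match needed
  Position 1 ('e'): no match needed
  Position 2 ('a'): no match needed
  Position 3 ('a'): no match needed
  Position 4 ('c'): matches sub[0] = 'c'
  Position 5 ('d'): no match needed
Only matched 1/2 characters => not a subsequence

0


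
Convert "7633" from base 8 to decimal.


Input: "7633" in base 8
Positional expansion:
  Digit '7' (value 7) x 8^3 = 3584
  Digit '6' (value 6) x 8^2 = 384
  Digit '3' (value 3) x 8^1 = 24
  Digit '3' (value 3) x 8^0 = 3
Sum = 3995

3995


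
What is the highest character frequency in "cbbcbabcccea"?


Input: cbbcbabcccea
Character counts:
  'a': 2
  'b': 4
  'c': 5
  'e': 1
Maximum frequency: 5

5


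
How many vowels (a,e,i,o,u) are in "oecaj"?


Input: oecaj
Checking each character:
  'o' at position 0: vowel (running total: 1)
  'e' at position 1: vowel (running total: 2)
  'c' at position 2: consonant
  'a' at position 3: vowel (running total: 3)
  'j' at position 4: consonant
Total vowels: 3

3


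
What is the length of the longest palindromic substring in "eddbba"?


Input: "eddbba"
Checking substrings for palindromes:
  [1:3] "dd" (len 2) => palindrome
  [3:5] "bb" (len 2) => palindrome
Longest palindromic substring: "dd" with length 2

2


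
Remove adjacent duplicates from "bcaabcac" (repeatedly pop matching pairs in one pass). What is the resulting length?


Input: bcaabcac
Stack-based adjacent duplicate removal:
  Read 'b': push. Stack: b
  Read 'c': push. Stack: bc
  Read 'a': push. Stack: bca
  Read 'a': matches stack top 'a' => pop. Stack: bc
  Read 'b': push. Stack: bcb
  Read 'c': push. Stack: bcbc
  Read 'a': push. Stack: bcbca
  Read 'c': push. Stack: bcbcac
Final stack: "bcbcac" (length 6)

6


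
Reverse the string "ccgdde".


Input: ccgdde
Reading characters right to left:
  Position 5: 'e'
  Position 4: 'd'
  Position 3: 'd'
  Position 2: 'g'
  Position 1: 'c'
  Position 0: 'c'
Reversed: eddgcc

eddgcc


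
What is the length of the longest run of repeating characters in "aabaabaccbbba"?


Input: "aabaabaccbbba"
Scanning for longest run:
  Position 1 ('a'): continues run of 'a', length=2
  Position 2 ('b'): new char, reset run to 1
  Position 3 ('a'): new char, reset run to 1
  Position 4 ('a'): continues run of 'a', length=2
  Position 5 ('b'): new char, reset run to 1
  Position 6 ('a'): new char, reset run to 1
  Position 7 ('c'): new char, reset run to 1
  Position 8 ('c'): continues run of 'c', length=2
  Position 9 ('b'): new char, reset run to 1
  Position 10 ('b'): continues run of 'b', length=2
  Position 11 ('b'): continues run of 'b', length=3
  Position 12 ('a'): new char, reset run to 1
Longest run: 'b' with length 3

3


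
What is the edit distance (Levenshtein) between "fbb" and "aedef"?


Computing edit distance: "fbb" -> "aedef"
DP table:
           a    e    d    e    f
      0    1    2    3    4    5
  f   1    1    2    3    4    4
  b   2    2    2    3    4    5
  b   3    3    3    3    4    5
Edit distance = dp[3][5] = 5

5


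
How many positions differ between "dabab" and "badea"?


Comparing "dabab" and "badea" position by position:
  Position 0: 'd' vs 'b' => DIFFER
  Position 1: 'a' vs 'a' => same
  Position 2: 'b' vs 'd' => DIFFER
  Position 3: 'a' vs 'e' => DIFFER
  Position 4: 'b' vs 'a' => DIFFER
Positions that differ: 4

4


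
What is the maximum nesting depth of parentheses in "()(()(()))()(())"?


Input: "()(()(()))()(())"
Tracking depth:
  Position 0 '(': depth becomes 1
  Position 1 ')': depth becomes 0
  Position 2 '(': depth becomes 1
  Position 3 '(': depth becomes 2
  Position 4 ')': depth becomes 1
  Position 5 '(': depth becomes 2
  Position 6 '(': depth becomes 3
  Position 7 ')': depth becomes 2
  Position 8 ')': depth becomes 1
  Position 9 ')': depth becomes 0
  Position 10 '(': depth becomes 1
  Position 11 ')': depth becomes 0
  Position 12 '(': depth becomes 1
  Position 13 '(': depth becomes 2
  Position 14 ')': depth becomes 1
  Position 15 ')': depth becomes 0
Maximum depth reached: 3

3


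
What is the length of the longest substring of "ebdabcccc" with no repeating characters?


Input: "ebdabcccc"
Sliding window (track last position of each char):
  Position 0 ('e'): window [0,0] length 1 -- new best
  Position 1 ('b'): window [0,1] length 2 -- new best
  Position 2 ('d'): window [0,2] length 3 -- new best
  Position 3 ('a'): window [0,3] length 4 -- new best
  Position 4 ('b'): repeat (last at 1), move window start to 2
  Position 4 ('b'): window [2,4] length 3
  Position 5 ('c'): window [2,5] length 4
  Position 6 ('c'): repeat (last at 5), move window start to 6
  Position 6 ('c'): window [6,6] length 1
  Position 7 ('c'): repeat (last at 6), move window start to 7
  Position 7 ('c'): window [7,7] length 1
  Position 8 ('c'): repeat (last at 7), move window start to 8
  Position 8 ('c'): window [8,8] length 1
Longest substring with no repeats: "ebda" with length 4

4


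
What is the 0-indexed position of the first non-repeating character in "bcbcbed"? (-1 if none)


Input: bcbcbed
Character frequencies:
  'b': 3
  'c': 2
  'd': 1
  'e': 1
Scanning left to right for freq == 1:
  Position 0 ('b'): freq=3, skip
  Position 1 ('c'): freq=2, skip
  Position 2 ('b'): freq=3, skip
  Position 3 ('c'): freq=2, skip
  Position 4 ('b'): freq=3, skip
  Position 5 ('e'): unique! => answer = 5

5


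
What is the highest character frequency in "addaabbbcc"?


Input: addaabbbcc
Character counts:
  'a': 3
  'b': 3
  'c': 2
  'd': 2
Maximum frequency: 3

3


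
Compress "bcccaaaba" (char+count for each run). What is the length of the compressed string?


Input: bcccaaaba
Runs:
  'b' x 1 => "b1"
  'c' x 3 => "c3"
  'a' x 3 => "a3"
  'b' x 1 => "b1"
  'a' x 1 => "a1"
Compressed: "b1c3a3b1a1"
Compressed length: 10

10


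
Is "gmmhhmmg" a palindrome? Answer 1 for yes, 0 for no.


Input: gmmhhmmg
Reversed: gmmhhmmg
  Compare pos 0 ('g') with pos 7 ('g'): match
  Compare pos 1 ('m') with pos 6 ('m'): match
  Compare pos 2 ('m') with pos 5 ('m'): match
  Compare pos 3 ('h') with pos 4 ('h'): match
Result: palindrome

1


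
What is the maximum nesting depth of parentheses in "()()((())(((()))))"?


Input: "()()((())(((()))))"
Tracking depth:
  Position 0 '(': depth becomes 1
  Position 1 ')': depth becomes 0
  Position 2 '(': depth becomes 1
  Position 3 ')': depth becomes 0
  Position 4 '(': depth becomes 1
  Position 5 '(': depth becomes 2
  Position 6 '(': depth becomes 3
  Position 7 ')': depth becomes 2
  Position 8 ')': depth becomes 1
  Position 9 '(': depth becomes 2
  Position 10 '(': depth becomes 3
  Position 11 '(': depth becomes 4
  Position 12 '(': depth becomes 5
  Position 13 ')': depth becomes 4
  Position 14 ')': depth becomes 3
  Position 15 ')': depth becomes 2
  Position 16 ')': depth becomes 1
  Position 17 ')': depth becomes 0
Maximum depth reached: 5

5


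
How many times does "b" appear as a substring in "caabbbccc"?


Searching for "b" in "caabbbccc"
Scanning each position:
  Position 0: "c" => no
  Position 1: "a" => no
  Position 2: "a" => no
  Position 3: "b" => MATCH
  Position 4: "b" => MATCH
  Position 5: "b" => MATCH
  Position 6: "c" => no
  Position 7: "c" => no
  Position 8: "c" => no
Total occurrences: 3

3


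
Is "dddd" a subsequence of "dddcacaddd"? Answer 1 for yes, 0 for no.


Check if "dddd" is a subsequence of "dddcacaddd"
Greedy scan:
  Position 0 ('d'): matches sub[0] = 'd'
  Position 1 ('d'): matches sub[1] = 'd'
  Position 2 ('d'): matches sub[2] = 'd'
  Position 3 ('c'): no match needed
  Position 4 ('a'): no match needed
  Position 5 ('c'): no match needed
  Position 6 ('a'): no match needed
  Position 7 ('d'): matches sub[3] = 'd'
  Position 8 ('d'): no match needed
  Position 9 ('d'): no match needed
All 4 characters matched => is a subsequence

1


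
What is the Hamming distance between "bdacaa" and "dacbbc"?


Comparing "bdacaa" and "dacbbc" position by position:
  Position 0: 'b' vs 'd' => differ
  Position 1: 'd' vs 'a' => differ
  Position 2: 'a' vs 'c' => differ
  Position 3: 'c' vs 'b' => differ
  Position 4: 'a' vs 'b' => differ
  Position 5: 'a' vs 'c' => differ
Total differences (Hamming distance): 6

6


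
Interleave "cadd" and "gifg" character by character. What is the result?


Interleaving "cadd" and "gifg":
  Position 0: 'c' from first, 'g' from second => "cg"
  Position 1: 'a' from first, 'i' from second => "ai"
  Position 2: 'd' from first, 'f' from second => "df"
  Position 3: 'd' from first, 'g' from second => "dg"
Result: cgaidfdg

cgaidfdg


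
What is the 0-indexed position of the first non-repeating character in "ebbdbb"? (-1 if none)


Input: ebbdbb
Character frequencies:
  'b': 4
  'd': 1
  'e': 1
Scanning left to right for freq == 1:
  Position 0 ('e'): unique! => answer = 0

0


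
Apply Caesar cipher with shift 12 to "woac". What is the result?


Caesar cipher: shift "woac" by 12
  'w' (pos 22) + 12 = pos 8 = 'i'
  'o' (pos 14) + 12 = pos 0 = 'a'
  'a' (pos 0) + 12 = pos 12 = 'm'
  'c' (pos 2) + 12 = pos 14 = 'o'
Result: iamo

iamo


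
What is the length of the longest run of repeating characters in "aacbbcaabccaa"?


Input: "aacbbcaabccaa"
Scanning for longest run:
  Position 1 ('a'): continues run of 'a', length=2
  Position 2 ('c'): new char, reset run to 1
  Position 3 ('b'): new char, reset run to 1
  Position 4 ('b'): continues run of 'b', length=2
  Position 5 ('c'): new char, reset run to 1
  Position 6 ('a'): new char, reset run to 1
  Position 7 ('a'): continues run of 'a', length=2
  Position 8 ('b'): new char, reset run to 1
  Position 9 ('c'): new char, reset run to 1
  Position 10 ('c'): continues run of 'c', length=2
  Position 11 ('a'): new char, reset run to 1
  Position 12 ('a'): continues run of 'a', length=2
Longest run: 'a' with length 2

2


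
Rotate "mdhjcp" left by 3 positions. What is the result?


Input: "mdhjcp", rotate left by 3
First 3 characters: "mdh"
Remaining characters: "jcp"
Concatenate remaining + first: "jcp" + "mdh" = "jcpmdh"

jcpmdh


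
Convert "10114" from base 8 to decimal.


Input: "10114" in base 8
Positional expansion:
  Digit '1' (value 1) x 8^4 = 4096
  Digit '0' (value 0) x 8^3 = 0
  Digit '1' (value 1) x 8^2 = 64
  Digit '1' (value 1) x 8^1 = 8
  Digit '4' (value 4) x 8^0 = 4
Sum = 4172

4172


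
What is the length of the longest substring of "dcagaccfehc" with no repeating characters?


Input: "dcagaccfehc"
Sliding window (track last position of each char):
  Position 0 ('d'): window [0,0] length 1 -- new best
  Position 1 ('c'): window [0,1] length 2 -- new best
  Position 2 ('a'): window [0,2] length 3 -- new best
  Position 3 ('g'): window [0,3] length 4 -- new best
  Position 4 ('a'): repeat (last at 2), move window start to 3
  Position 4 ('a'): window [3,4] length 2
  Position 5 ('c'): window [3,5] length 3
  Position 6 ('c'): repeat (last at 5), move window start to 6
  Position 6 ('c'): window [6,6] length 1
  Position 7 ('f'): window [6,7] length 2
  Position 8 ('e'): window [6,8] length 3
  Position 9 ('h'): window [6,9] length 4
  Position 10 ('c'): repeat (last at 6), move window start to 7
  Position 10 ('c'): window [7,10] length 4
Longest substring with no repeats: "dcag" with length 4

4


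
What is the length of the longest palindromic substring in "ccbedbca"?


Input: "ccbedbca"
Checking substrings for palindromes:
  [0:2] "cc" (len 2) => palindrome
Longest palindromic substring: "cc" with length 2

2


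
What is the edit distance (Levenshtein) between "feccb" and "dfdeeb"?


Computing edit distance: "feccb" -> "dfdeeb"
DP table:
           d    f    d    e    e    b
      0    1    2    3    4    5    6
  f   1    1    1    2    3    4    5
  e   2    2    2    2    2    3    4
  c   3    3    3    3    3    3    4
  c   4    4    4    4    4    4    4
  b   5    5    5    5    5    5    4
Edit distance = dp[5][6] = 4

4


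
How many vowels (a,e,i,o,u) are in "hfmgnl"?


Input: hfmgnl
Checking each character:
  'h' at position 0: consonant
  'f' at position 1: consonant
  'm' at position 2: consonant
  'g' at position 3: consonant
  'n' at position 4: consonant
  'l' at position 5: consonant
Total vowels: 0

0


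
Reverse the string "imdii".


Input: imdii
Reading characters right to left:
  Position 4: 'i'
  Position 3: 'i'
  Position 2: 'd'
  Position 1: 'm'
  Position 0: 'i'
Reversed: iidmi

iidmi


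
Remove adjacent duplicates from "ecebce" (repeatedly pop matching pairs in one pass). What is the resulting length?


Input: ecebce
Stack-based adjacent duplicate removal:
  Read 'e': push. Stack: e
  Read 'c': push. Stack: ec
  Read 'e': push. Stack: ece
  Read 'b': push. Stack: eceb
  Read 'c': push. Stack: ecebc
  Read 'e': push. Stack: ecebce
Final stack: "ecebce" (length 6)

6


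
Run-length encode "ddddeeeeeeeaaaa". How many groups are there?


Input: ddddeeeeeeeaaaa
Scanning for consecutive runs:
  Group 1: 'd' x 4 (positions 0-3)
  Group 2: 'e' x 7 (positions 4-10)
  Group 3: 'a' x 4 (positions 11-14)
Total groups: 3

3


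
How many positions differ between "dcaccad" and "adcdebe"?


Comparing "dcaccad" and "adcdebe" position by position:
  Position 0: 'd' vs 'a' => DIFFER
  Position 1: 'c' vs 'd' => DIFFER
  Position 2: 'a' vs 'c' => DIFFER
  Position 3: 'c' vs 'd' => DIFFER
  Position 4: 'c' vs 'e' => DIFFER
  Position 5: 'a' vs 'b' => DIFFER
  Position 6: 'd' vs 'e' => DIFFER
Positions that differ: 7

7
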